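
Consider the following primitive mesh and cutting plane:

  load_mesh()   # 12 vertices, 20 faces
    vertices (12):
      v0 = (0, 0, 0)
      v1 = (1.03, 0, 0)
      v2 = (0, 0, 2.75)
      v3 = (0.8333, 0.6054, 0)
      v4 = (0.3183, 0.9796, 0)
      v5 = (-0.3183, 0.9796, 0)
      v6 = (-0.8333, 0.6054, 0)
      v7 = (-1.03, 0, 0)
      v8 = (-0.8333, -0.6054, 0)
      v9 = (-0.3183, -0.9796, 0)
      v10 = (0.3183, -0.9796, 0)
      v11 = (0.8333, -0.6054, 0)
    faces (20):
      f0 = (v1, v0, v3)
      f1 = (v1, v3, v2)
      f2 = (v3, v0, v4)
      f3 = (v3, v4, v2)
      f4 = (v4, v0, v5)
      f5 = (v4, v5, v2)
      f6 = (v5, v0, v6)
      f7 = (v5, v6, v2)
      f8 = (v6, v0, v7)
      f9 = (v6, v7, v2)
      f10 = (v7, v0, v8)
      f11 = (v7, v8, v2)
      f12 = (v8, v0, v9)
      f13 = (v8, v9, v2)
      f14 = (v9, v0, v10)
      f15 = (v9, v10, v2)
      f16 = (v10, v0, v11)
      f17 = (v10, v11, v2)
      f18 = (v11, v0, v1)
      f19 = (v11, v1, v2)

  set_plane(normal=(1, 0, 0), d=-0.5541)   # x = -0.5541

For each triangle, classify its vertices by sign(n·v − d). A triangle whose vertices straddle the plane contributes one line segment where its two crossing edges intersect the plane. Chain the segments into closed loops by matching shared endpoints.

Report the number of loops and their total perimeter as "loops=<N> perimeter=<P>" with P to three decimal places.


loops=1 perimeter=4.696

Straddling triangles (8 of 20):
  (v5,v0,v6) [++-] → (-0.5541, 0.402559, 0)–(-0.5541, 0.808267, 0)  len=0.4057
  (v5,v6,v2) [+-+] → (-0.5541, 0.808267, 0)–(-0.5541, 0.402559, 0.921397)  len=1.0068
  (v6,v0,v7) [-+-] → (-0.5541, 0.402559, 0)–(-0.5541, 0, 0)  len=0.4026
  (v6,v7,v2) [--+] → (-0.5541, 0, 1.27061)–(-0.5541, 0.402559, 0.921397)  len=0.5329
  (v7,v0,v8) [-+-] → (-0.5541, 0, 0)–(-0.5541, -0.402559, 0)  len=0.4026
  (v7,v8,v2) [--+] → (-0.5541, -0.402559, 0.921397)–(-0.5541, 0, 1.27061)  len=0.5329
  (v8,v0,v9) [-++] → (-0.5541, -0.402559, 0)–(-0.5541, -0.808267, 0)  len=0.4057
  (v8,v9,v2) [-++] → (-0.5541, -0.808267, 0)–(-0.5541, -0.402559, 0.921397)  len=1.0068

Chained into 1 loop(s):
  loop 1: 8 segments, perimeter = 4.6959
Total perimeter = 4.696


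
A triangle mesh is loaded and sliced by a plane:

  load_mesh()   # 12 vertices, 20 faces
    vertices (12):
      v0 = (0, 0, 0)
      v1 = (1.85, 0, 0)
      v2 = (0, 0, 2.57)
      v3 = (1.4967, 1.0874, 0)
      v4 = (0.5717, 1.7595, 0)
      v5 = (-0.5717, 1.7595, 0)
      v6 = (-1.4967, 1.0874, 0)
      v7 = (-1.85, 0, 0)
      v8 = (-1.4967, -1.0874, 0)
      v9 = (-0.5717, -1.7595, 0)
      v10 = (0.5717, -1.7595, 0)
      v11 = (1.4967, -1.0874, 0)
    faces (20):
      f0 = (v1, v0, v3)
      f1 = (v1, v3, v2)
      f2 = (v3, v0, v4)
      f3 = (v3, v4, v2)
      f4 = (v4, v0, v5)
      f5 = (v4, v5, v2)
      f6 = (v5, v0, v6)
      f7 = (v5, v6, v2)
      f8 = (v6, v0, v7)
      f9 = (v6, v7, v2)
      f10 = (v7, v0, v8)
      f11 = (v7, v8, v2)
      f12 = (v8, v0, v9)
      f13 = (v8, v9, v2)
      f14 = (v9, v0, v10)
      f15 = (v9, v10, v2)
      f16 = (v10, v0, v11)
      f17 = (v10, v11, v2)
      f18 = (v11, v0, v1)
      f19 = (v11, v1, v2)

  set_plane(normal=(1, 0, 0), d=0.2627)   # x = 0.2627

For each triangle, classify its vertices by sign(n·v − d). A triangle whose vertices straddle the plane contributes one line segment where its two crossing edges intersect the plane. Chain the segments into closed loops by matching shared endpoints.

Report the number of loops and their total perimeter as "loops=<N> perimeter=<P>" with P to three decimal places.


Straddling triangles (12 of 20):
  (v1,v0,v3) [+-+] → (0.2627, 0, 0)–(0.2627, 0.19086, 0)  len=0.1909
  (v1,v3,v2) [++-] → (0.2627, 0.19086, 2.11891)–(0.2627, 0, 2.20506)  len=0.2094
  (v3,v0,v4) [+-+] → (0.2627, 0.19086, 0)–(0.2627, 0.808502, 0)  len=0.6176
  (v3,v4,v2) [++-] → (0.2627, 0.808502, 1.38907)–(0.2627, 0.19086, 2.11891)  len=0.9561
  (v4,v0,v5) [+--] → (0.2627, 0.808502, 0)–(0.2627, 1.7595, 0)  len=0.9510
  (v4,v5,v2) [+--] → (0.2627, 1.7595, 0)–(0.2627, 0.808502, 1.38907)  len=1.6834
  (v9,v0,v10) [--+] → (0.2627, -0.808502, 0)–(0.2627, -1.7595, 0)  len=0.9510
  (v9,v10,v2) [-+-] → (0.2627, -1.7595, 0)–(0.2627, -0.808502, 1.38907)  len=1.6834
  (v10,v0,v11) [+-+] → (0.2627, -0.808502, 0)–(0.2627, -0.19086, 0)  len=0.6176
  (v10,v11,v2) [++-] → (0.2627, -0.19086, 2.11891)–(0.2627, -0.808502, 1.38907)  len=0.9561
  (v11,v0,v1) [+-+] → (0.2627, -0.19086, 0)–(0.2627, 0, 0)  len=0.1909
  (v11,v1,v2) [++-] → (0.2627, 0, 2.20506)–(0.2627, -0.19086, 2.11891)  len=0.2094

Chained into 1 loop(s):
  loop 1: 12 segments, perimeter = 9.2169
Total perimeter = 9.217

loops=1 perimeter=9.217


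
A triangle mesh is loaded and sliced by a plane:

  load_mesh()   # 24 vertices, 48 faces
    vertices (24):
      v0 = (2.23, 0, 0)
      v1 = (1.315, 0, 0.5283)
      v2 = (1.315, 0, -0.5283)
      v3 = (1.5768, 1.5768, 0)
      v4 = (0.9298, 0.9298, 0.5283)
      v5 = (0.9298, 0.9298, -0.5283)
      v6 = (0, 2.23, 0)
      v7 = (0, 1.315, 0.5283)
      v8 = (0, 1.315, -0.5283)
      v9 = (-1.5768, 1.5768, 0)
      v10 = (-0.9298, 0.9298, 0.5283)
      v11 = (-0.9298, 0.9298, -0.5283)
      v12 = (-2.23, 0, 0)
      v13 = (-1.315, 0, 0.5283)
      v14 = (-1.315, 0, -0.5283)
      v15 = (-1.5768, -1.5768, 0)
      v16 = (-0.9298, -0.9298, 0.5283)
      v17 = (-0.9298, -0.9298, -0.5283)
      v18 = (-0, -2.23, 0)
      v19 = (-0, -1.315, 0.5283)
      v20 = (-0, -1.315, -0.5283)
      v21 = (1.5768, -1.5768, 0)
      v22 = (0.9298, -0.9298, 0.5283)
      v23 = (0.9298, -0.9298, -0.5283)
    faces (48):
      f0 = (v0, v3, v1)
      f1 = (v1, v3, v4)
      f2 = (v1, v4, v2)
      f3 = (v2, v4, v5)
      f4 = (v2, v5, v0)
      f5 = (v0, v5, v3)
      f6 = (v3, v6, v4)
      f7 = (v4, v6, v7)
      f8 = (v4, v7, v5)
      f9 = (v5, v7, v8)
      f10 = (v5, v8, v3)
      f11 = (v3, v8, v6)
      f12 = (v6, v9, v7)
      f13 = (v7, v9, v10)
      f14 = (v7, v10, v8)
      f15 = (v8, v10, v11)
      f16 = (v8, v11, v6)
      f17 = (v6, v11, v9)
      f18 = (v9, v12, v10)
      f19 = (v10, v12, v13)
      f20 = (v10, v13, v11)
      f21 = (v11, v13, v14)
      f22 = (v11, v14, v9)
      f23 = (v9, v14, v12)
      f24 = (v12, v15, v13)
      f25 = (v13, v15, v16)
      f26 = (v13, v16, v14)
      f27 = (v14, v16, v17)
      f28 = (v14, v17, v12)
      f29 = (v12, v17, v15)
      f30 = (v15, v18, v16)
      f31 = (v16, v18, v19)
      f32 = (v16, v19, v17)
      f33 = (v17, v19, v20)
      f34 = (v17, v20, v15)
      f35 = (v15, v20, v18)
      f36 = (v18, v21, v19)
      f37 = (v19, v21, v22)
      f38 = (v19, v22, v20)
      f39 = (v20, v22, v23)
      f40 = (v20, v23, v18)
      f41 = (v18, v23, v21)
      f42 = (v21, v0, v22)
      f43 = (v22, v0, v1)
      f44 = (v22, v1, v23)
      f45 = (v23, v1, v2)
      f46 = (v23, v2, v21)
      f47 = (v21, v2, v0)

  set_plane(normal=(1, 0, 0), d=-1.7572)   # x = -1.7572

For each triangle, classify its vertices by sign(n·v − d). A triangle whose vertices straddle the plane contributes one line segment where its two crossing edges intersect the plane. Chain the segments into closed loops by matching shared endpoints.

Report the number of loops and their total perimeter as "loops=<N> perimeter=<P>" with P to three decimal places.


Straddling triangles (6 of 48):
  (v9,v12,v10) [+-+] → (-1.7572, 1.14132, 0)–(-1.7572, 0.338109, 0.192109)  len=0.8259
  (v10,v12,v13) [+-+] → (-1.7572, 0.338109, 0.192109)–(-1.7572, 0, 0.272984)  len=0.3476
  (v9,v14,v12) [++-] → (-1.7572, 0, -0.272984)–(-1.7572, 1.14132, 0)  len=1.1735
  (v12,v15,v13) [-++] → (-1.7572, -1.14132, 0)–(-1.7572, 0, 0.272984)  len=1.1735
  (v14,v17,v12) [++-] → (-1.7572, -0.338109, -0.192109)–(-1.7572, 0, -0.272984)  len=0.3476
  (v12,v17,v15) [-++] → (-1.7572, -0.338109, -0.192109)–(-1.7572, -1.14132, 0)  len=0.8259

Chained into 1 loop(s):
  loop 1: 6 segments, perimeter = 4.6941
Total perimeter = 4.694

loops=1 perimeter=4.694


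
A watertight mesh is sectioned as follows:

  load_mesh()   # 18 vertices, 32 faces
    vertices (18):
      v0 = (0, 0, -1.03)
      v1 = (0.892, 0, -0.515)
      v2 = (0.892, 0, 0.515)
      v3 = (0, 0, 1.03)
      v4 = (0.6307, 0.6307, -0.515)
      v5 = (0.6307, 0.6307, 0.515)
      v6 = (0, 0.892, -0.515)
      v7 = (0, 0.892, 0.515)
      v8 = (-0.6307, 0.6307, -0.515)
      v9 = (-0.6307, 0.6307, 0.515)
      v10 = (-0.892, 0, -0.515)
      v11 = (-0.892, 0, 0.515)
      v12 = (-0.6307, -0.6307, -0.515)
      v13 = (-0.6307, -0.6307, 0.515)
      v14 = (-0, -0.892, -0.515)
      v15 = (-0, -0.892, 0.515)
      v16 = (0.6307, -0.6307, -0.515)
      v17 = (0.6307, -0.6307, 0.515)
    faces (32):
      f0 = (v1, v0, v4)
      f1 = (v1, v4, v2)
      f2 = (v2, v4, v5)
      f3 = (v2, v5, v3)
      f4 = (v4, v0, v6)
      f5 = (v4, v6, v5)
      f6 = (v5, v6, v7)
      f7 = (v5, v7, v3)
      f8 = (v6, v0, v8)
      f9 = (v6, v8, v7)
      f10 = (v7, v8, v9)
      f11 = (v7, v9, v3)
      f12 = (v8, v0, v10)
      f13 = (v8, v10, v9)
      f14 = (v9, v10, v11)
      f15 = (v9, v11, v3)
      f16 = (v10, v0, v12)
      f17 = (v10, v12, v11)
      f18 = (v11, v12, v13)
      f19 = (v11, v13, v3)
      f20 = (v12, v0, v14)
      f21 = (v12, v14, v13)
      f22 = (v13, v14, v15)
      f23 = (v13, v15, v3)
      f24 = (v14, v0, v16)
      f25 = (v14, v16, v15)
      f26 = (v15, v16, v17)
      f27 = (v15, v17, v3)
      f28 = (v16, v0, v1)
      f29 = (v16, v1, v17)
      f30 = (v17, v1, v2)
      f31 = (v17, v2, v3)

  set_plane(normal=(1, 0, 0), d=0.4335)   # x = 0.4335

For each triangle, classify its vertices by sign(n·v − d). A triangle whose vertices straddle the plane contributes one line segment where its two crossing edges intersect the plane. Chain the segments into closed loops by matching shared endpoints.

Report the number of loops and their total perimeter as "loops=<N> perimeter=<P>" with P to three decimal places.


Straddling triangles (12 of 32):
  (v1,v0,v4) [+-+] → (0.4335, 0, -0.779717)–(0.4335, 0.4335, -0.676024)  len=0.4457
  (v2,v5,v3) [++-] → (0.4335, 0.4335, 0.676024)–(0.4335, 0, 0.779717)  len=0.4457
  (v4,v0,v6) [+--] → (0.4335, 0.4335, -0.676024)–(0.4335, 0.7124, -0.515)  len=0.3220
  (v4,v6,v5) [+-+] → (0.4335, 0.7124, -0.515)–(0.4335, 0.7124, 0.192951)  len=0.7080
  (v5,v6,v7) [+--] → (0.4335, 0.7124, 0.192951)–(0.4335, 0.7124, 0.515)  len=0.3220
  (v5,v7,v3) [+--] → (0.4335, 0.7124, 0.515)–(0.4335, 0.4335, 0.676024)  len=0.3220
  (v14,v0,v16) [--+] → (0.4335, -0.4335, -0.676024)–(0.4335, -0.7124, -0.515)  len=0.3220
  (v14,v16,v15) [-+-] → (0.4335, -0.7124, -0.515)–(0.4335, -0.7124, -0.192951)  len=0.3220
  (v15,v16,v17) [-++] → (0.4335, -0.7124, -0.192951)–(0.4335, -0.7124, 0.515)  len=0.7080
  (v15,v17,v3) [-+-] → (0.4335, -0.7124, 0.515)–(0.4335, -0.4335, 0.676024)  len=0.3220
  (v16,v0,v1) [+-+] → (0.4335, -0.4335, -0.676024)–(0.4335, 0, -0.779717)  len=0.4457
  (v17,v2,v3) [++-] → (0.4335, 0, 0.779717)–(0.4335, -0.4335, 0.676024)  len=0.4457

Chained into 1 loop(s):
  loop 1: 12 segments, perimeter = 5.1311
Total perimeter = 5.131

loops=1 perimeter=5.131


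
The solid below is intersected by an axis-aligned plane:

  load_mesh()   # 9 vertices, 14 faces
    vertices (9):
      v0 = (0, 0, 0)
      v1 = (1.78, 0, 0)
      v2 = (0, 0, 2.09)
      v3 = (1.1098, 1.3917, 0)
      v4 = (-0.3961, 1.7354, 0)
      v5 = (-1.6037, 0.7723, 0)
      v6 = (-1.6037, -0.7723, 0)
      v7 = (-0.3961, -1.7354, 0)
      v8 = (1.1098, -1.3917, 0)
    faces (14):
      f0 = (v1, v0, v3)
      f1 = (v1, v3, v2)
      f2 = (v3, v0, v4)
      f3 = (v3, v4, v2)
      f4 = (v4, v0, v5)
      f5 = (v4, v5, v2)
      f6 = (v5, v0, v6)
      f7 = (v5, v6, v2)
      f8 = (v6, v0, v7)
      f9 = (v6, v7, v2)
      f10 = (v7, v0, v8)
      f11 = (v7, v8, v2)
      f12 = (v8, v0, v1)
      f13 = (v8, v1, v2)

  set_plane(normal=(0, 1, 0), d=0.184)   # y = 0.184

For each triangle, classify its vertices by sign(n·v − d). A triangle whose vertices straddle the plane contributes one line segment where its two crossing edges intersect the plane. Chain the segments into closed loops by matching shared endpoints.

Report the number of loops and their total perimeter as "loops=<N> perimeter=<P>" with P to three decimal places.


loops=1 perimeter=8.319

Straddling triangles (8 of 14):
  (v1,v0,v3) [--+] → (0.146729, 0.184, 0)–(1.69139, 0.184, 0)  len=1.5447
  (v1,v3,v2) [-+-] → (1.69139, 0.184, 0)–(0.146729, 0.184, 1.81368)  len=2.3823
  (v3,v0,v4) [+-+] → (0.146729, 0.184, 0)–(-0.0419975, 0.184, 0)  len=0.1887
  (v3,v4,v2) [++-] → (-0.0419975, 0.184, 1.8684)–(0.146729, 0.184, 1.81368)  len=0.1965
  (v4,v0,v5) [+-+] → (-0.0419975, 0.184, 0)–(-0.382081, 0.184, 0)  len=0.3401
  (v4,v5,v2) [++-] → (-0.382081, 0.184, 1.59206)–(-0.0419975, 0.184, 1.8684)  len=0.4382
  (v5,v0,v6) [+--] → (-0.382081, 0.184, 0)–(-1.6037, 0.184, 0)  len=1.2216
  (v5,v6,v2) [+--] → (-1.6037, 0.184, 0)–(-0.382081, 0.184, 1.59206)  len=2.0067

Chained into 1 loop(s):
  loop 1: 8 segments, perimeter = 8.3188
Total perimeter = 8.319


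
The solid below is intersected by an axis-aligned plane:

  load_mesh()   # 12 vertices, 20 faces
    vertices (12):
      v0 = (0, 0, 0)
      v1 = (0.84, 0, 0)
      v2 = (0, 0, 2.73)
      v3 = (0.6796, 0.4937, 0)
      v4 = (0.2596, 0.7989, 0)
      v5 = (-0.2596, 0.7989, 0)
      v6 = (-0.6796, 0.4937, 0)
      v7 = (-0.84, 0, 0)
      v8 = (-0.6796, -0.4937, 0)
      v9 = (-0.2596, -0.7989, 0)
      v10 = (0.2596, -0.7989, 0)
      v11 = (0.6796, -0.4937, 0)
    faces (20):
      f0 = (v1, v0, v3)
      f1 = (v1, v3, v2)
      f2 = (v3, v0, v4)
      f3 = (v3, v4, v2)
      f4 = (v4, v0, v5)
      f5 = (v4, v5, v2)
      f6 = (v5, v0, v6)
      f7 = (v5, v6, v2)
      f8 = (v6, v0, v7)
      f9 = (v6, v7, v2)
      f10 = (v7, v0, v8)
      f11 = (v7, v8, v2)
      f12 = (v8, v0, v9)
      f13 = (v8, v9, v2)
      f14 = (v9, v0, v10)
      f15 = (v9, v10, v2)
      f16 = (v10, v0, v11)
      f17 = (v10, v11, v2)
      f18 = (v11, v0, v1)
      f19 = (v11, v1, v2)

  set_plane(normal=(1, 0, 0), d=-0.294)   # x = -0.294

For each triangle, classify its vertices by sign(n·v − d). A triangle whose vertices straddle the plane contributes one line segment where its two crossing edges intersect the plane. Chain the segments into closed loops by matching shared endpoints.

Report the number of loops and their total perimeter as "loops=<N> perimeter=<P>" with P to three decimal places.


Straddling triangles (8 of 20):
  (v5,v0,v6) [++-] → (-0.294, 0.213578, 0)–(-0.294, 0.773903, 0)  len=0.5603
  (v5,v6,v2) [+-+] → (-0.294, 0.773903, 0)–(-0.294, 0.213578, 1.54898)  len=1.6472
  (v6,v0,v7) [-+-] → (-0.294, 0.213578, 0)–(-0.294, 0, 0)  len=0.2136
  (v6,v7,v2) [--+] → (-0.294, 0, 1.7745)–(-0.294, 0.213578, 1.54898)  len=0.3106
  (v7,v0,v8) [-+-] → (-0.294, 0, 0)–(-0.294, -0.213578, 0)  len=0.2136
  (v7,v8,v2) [--+] → (-0.294, -0.213578, 1.54898)–(-0.294, 0, 1.7745)  len=0.3106
  (v8,v0,v9) [-++] → (-0.294, -0.213578, 0)–(-0.294, -0.773903, 0)  len=0.5603
  (v8,v9,v2) [-++] → (-0.294, -0.773903, 0)–(-0.294, -0.213578, 1.54898)  len=1.6472

Chained into 1 loop(s):
  loop 1: 8 segments, perimeter = 5.4634
Total perimeter = 5.463

loops=1 perimeter=5.463


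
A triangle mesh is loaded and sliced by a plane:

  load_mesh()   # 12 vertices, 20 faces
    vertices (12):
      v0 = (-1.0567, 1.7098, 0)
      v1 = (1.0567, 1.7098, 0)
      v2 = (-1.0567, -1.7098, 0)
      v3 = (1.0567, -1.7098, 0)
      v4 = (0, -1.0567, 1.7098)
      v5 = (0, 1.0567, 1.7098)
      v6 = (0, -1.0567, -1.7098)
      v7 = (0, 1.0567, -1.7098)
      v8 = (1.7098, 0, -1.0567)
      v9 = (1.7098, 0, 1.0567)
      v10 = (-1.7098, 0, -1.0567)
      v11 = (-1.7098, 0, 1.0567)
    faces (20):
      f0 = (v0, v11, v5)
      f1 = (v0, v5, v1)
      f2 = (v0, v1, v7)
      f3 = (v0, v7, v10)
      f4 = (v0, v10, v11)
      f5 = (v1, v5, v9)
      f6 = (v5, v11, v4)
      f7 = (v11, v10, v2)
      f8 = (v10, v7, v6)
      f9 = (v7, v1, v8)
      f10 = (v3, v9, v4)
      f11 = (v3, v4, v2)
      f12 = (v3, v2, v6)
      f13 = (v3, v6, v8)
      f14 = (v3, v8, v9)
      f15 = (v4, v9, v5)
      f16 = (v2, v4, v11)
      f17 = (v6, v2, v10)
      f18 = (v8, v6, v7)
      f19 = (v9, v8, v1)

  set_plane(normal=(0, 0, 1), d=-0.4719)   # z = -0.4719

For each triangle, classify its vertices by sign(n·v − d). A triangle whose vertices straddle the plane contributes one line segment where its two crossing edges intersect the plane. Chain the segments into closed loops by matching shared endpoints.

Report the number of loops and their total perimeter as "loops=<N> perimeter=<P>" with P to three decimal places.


Straddling triangles (10 of 20):
  (v0,v1,v7) [++-] → (0.765054, 1.52955, -0.4719)–(-0.765054, 1.52955, -0.4719)  len=1.5301
  (v0,v7,v10) [+--] → (-0.765054, 1.52955, -0.4719)–(-1.34836, 0.946239, -0.4719)  len=0.8249
  (v0,v10,v11) [+-+] → (-1.34836, 0.946239, -0.4719)–(-1.7098, 0, -0.4719)  len=1.0129
  (v11,v10,v2) [+-+] → (-1.7098, 0, -0.4719)–(-1.34836, -0.946239, -0.4719)  len=1.0129
  (v7,v1,v8) [-+-] → (0.765054, 1.52955, -0.4719)–(1.34836, 0.946239, -0.4719)  len=0.8249
  (v3,v2,v6) [++-] → (-0.765054, -1.52955, -0.4719)–(0.765054, -1.52955, -0.4719)  len=1.5301
  (v3,v6,v8) [+--] → (0.765054, -1.52955, -0.4719)–(1.34836, -0.946239, -0.4719)  len=0.8249
  (v3,v8,v9) [+-+] → (1.34836, -0.946239, -0.4719)–(1.7098, 0, -0.4719)  len=1.0129
  (v6,v2,v10) [-+-] → (-0.765054, -1.52955, -0.4719)–(-1.34836, -0.946239, -0.4719)  len=0.8249
  (v9,v8,v1) [+-+] → (1.7098, 0, -0.4719)–(1.34836, 0.946239, -0.4719)  len=1.0129

Chained into 1 loop(s):
  loop 1: 10 segments, perimeter = 10.4116
Total perimeter = 10.412

loops=1 perimeter=10.412


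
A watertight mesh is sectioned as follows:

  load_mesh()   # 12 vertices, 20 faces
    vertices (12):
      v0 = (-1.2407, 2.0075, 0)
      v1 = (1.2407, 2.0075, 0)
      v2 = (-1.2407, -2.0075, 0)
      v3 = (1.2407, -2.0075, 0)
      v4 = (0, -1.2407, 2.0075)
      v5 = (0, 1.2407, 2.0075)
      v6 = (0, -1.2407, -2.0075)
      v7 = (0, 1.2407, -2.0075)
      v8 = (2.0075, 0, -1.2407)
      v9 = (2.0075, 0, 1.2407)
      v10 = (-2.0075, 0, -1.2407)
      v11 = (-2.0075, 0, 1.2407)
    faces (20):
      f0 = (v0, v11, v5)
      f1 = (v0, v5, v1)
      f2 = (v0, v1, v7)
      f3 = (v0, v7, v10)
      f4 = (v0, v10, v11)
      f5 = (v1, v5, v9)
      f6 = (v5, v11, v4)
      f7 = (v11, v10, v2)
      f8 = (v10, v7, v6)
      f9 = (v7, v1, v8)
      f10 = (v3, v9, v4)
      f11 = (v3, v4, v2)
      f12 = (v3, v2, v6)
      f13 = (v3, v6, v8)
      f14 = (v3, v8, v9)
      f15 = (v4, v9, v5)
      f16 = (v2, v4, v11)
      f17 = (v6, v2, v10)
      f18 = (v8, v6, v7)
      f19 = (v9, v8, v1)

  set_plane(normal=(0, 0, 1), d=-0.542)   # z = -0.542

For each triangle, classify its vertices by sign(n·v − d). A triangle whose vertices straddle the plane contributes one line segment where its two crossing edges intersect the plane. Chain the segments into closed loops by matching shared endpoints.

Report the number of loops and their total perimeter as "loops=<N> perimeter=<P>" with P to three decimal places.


loops=1 perimeter=12.253

Straddling triangles (10 of 20):
  (v0,v1,v7) [++-] → (0.905726, 1.80047, -0.542)–(-0.905726, 1.80047, -0.542)  len=1.8115
  (v0,v7,v10) [+--] → (-0.905726, 1.80047, -0.542)–(-1.57568, 1.13052, -0.542)  len=0.9475
  (v0,v10,v11) [+-+] → (-1.57568, 1.13052, -0.542)–(-2.0075, 0, -0.542)  len=1.2102
  (v11,v10,v2) [+-+] → (-2.0075, 0, -0.542)–(-1.57568, -1.13052, -0.542)  len=1.2102
  (v7,v1,v8) [-+-] → (0.905726, 1.80047, -0.542)–(1.57568, 1.13052, -0.542)  len=0.9475
  (v3,v2,v6) [++-] → (-0.905726, -1.80047, -0.542)–(0.905726, -1.80047, -0.542)  len=1.8115
  (v3,v6,v8) [+--] → (0.905726, -1.80047, -0.542)–(1.57568, -1.13052, -0.542)  len=0.9475
  (v3,v8,v9) [+-+] → (1.57568, -1.13052, -0.542)–(2.0075, 0, -0.542)  len=1.2102
  (v6,v2,v10) [-+-] → (-0.905726, -1.80047, -0.542)–(-1.57568, -1.13052, -0.542)  len=0.9475
  (v9,v8,v1) [+-+] → (2.0075, 0, -0.542)–(1.57568, 1.13052, -0.542)  len=1.2102

Chained into 1 loop(s):
  loop 1: 10 segments, perimeter = 12.2535
Total perimeter = 12.253


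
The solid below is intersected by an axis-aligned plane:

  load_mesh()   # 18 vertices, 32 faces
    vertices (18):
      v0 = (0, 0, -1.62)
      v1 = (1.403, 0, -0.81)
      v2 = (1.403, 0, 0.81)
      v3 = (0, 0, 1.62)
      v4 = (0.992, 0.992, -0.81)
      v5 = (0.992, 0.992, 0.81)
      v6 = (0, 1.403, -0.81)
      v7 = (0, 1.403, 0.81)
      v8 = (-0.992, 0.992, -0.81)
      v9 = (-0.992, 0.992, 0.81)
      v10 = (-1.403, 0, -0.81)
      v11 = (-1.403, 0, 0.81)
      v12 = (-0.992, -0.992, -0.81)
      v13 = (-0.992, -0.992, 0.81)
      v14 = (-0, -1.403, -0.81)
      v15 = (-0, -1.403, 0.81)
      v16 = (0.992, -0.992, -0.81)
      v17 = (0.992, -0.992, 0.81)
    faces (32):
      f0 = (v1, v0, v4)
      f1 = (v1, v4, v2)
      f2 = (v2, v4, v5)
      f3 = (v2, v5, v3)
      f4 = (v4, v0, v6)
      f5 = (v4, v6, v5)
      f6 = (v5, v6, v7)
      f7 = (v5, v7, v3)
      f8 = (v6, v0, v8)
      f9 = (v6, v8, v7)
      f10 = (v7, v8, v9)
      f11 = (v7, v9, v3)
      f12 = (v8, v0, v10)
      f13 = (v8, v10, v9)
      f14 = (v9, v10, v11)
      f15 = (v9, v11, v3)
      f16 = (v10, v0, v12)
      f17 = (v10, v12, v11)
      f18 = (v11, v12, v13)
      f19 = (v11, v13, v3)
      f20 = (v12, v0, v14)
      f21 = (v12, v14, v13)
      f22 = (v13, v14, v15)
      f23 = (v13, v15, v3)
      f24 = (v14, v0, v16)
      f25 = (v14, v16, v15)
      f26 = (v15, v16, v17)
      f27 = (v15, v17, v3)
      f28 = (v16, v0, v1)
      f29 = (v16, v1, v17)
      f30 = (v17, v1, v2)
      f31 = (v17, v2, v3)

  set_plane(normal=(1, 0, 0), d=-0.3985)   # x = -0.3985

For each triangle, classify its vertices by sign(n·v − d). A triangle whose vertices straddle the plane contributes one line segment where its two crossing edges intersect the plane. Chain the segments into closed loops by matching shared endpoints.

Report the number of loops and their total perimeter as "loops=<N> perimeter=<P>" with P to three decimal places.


loops=1 perimeter=8.756

Straddling triangles (12 of 32):
  (v6,v0,v8) [++-] → (-0.3985, 0.3985, -1.29461)–(-0.3985, 1.2379, -0.81)  len=0.9692
  (v6,v8,v7) [+-+] → (-0.3985, 1.2379, -0.81)–(-0.3985, 1.2379, 0.159224)  len=0.9692
  (v7,v8,v9) [+--] → (-0.3985, 1.2379, 0.159224)–(-0.3985, 1.2379, 0.81)  len=0.6508
  (v7,v9,v3) [+-+] → (-0.3985, 1.2379, 0.81)–(-0.3985, 0.3985, 1.29461)  len=0.9692
  (v8,v0,v10) [-+-] → (-0.3985, 0.3985, -1.29461)–(-0.3985, 0, -1.38993)  len=0.4097
  (v9,v11,v3) [--+] → (-0.3985, 0, 1.38993)–(-0.3985, 0.3985, 1.29461)  len=0.4097
  (v10,v0,v12) [-+-] → (-0.3985, 0, -1.38993)–(-0.3985, -0.3985, -1.29461)  len=0.4097
  (v11,v13,v3) [--+] → (-0.3985, -0.3985, 1.29461)–(-0.3985, 0, 1.38993)  len=0.4097
  (v12,v0,v14) [-++] → (-0.3985, -0.3985, -1.29461)–(-0.3985, -1.2379, -0.81)  len=0.9692
  (v12,v14,v13) [-+-] → (-0.3985, -1.2379, -0.81)–(-0.3985, -1.2379, -0.159224)  len=0.6508
  (v13,v14,v15) [-++] → (-0.3985, -1.2379, -0.159224)–(-0.3985, -1.2379, 0.81)  len=0.9692
  (v13,v15,v3) [-++] → (-0.3985, -1.2379, 0.81)–(-0.3985, -0.3985, 1.29461)  len=0.9692

Chained into 1 loop(s):
  loop 1: 12 segments, perimeter = 8.7559
Total perimeter = 8.756


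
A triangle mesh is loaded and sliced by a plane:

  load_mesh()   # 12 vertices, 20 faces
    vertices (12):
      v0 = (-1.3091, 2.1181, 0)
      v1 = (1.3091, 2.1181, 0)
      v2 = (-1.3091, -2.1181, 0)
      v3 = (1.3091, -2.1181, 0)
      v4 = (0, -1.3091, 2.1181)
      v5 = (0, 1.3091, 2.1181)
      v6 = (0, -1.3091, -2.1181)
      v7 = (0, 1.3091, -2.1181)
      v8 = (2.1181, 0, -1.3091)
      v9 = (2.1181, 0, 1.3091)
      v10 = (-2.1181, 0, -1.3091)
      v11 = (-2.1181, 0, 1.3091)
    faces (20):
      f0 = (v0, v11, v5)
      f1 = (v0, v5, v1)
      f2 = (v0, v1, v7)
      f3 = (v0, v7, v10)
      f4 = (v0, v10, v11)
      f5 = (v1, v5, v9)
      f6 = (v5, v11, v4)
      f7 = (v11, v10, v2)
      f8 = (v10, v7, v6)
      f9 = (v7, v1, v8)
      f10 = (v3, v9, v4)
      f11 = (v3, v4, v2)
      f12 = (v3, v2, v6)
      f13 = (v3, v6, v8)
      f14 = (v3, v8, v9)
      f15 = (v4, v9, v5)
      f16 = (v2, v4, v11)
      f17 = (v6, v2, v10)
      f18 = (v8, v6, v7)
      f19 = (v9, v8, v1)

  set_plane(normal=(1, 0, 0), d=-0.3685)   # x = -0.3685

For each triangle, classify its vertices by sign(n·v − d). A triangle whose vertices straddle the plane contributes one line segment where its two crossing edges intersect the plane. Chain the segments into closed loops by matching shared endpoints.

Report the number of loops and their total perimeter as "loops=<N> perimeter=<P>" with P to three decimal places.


loops=1 perimeter=13.418

Straddling triangles (10 of 20):
  (v0,v11,v5) [--+] → (-0.3685, 1.08135, 1.97735)–(-0.3685, 1.53683, 1.52187)  len=0.6441
  (v0,v5,v1) [-++] → (-0.3685, 1.53683, 1.52187)–(-0.3685, 2.1181, 0)  len=1.6291
  (v0,v1,v7) [-++] → (-0.3685, 2.1181, 0)–(-0.3685, 1.53683, -1.52187)  len=1.6291
  (v0,v7,v10) [-+-] → (-0.3685, 1.53683, -1.52187)–(-0.3685, 1.08135, -1.97735)  len=0.6441
  (v5,v11,v4) [+-+] → (-0.3685, 1.08135, 1.97735)–(-0.3685, -1.08135, 1.97735)  len=2.1627
  (v10,v7,v6) [-++] → (-0.3685, 1.08135, -1.97735)–(-0.3685, -1.08135, -1.97735)  len=2.1627
  (v3,v4,v2) [++-] → (-0.3685, -1.53683, 1.52187)–(-0.3685, -2.1181, 0)  len=1.6291
  (v3,v2,v6) [+-+] → (-0.3685, -2.1181, 0)–(-0.3685, -1.53683, -1.52187)  len=1.6291
  (v2,v4,v11) [-+-] → (-0.3685, -1.53683, 1.52187)–(-0.3685, -1.08135, 1.97735)  len=0.6441
  (v6,v2,v10) [+--] → (-0.3685, -1.53683, -1.52187)–(-0.3685, -1.08135, -1.97735)  len=0.6441

Chained into 1 loop(s):
  loop 1: 10 segments, perimeter = 13.4184
Total perimeter = 13.418


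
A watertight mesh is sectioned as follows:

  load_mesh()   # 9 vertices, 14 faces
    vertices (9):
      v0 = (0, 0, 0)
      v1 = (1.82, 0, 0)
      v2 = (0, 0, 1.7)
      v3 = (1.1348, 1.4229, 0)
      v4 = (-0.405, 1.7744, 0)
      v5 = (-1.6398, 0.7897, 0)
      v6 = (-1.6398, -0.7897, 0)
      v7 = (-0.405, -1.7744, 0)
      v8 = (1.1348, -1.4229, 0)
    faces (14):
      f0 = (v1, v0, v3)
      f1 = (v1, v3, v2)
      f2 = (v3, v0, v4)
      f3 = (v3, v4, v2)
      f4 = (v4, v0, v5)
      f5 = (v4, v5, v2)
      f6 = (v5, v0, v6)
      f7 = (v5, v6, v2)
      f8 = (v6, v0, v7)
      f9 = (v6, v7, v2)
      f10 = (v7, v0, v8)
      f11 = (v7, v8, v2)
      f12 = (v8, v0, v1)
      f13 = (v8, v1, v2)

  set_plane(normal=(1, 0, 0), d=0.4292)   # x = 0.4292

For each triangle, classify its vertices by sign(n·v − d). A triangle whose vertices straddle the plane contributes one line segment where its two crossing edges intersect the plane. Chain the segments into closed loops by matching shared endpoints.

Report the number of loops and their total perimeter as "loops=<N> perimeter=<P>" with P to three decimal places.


loops=1 perimeter=7.322

Straddling triangles (8 of 14):
  (v1,v0,v3) [+-+] → (0.4292, 0, 0)–(0.4292, 0.538164, 0)  len=0.5382
  (v1,v3,v2) [++-] → (0.4292, 0.538164, 1.05703)–(0.4292, 0, 1.2991)  len=0.5901
  (v3,v0,v4) [+--] → (0.4292, 0.538164, 0)–(0.4292, 1.58397, 0)  len=1.0458
  (v3,v4,v2) [+--] → (0.4292, 1.58397, 0)–(0.4292, 0.538164, 1.05703)  len=1.4870
  (v7,v0,v8) [--+] → (0.4292, -0.538164, 0)–(0.4292, -1.58397, 0)  len=1.0458
  (v7,v8,v2) [-+-] → (0.4292, -1.58397, 0)–(0.4292, -0.538164, 1.05703)  len=1.4870
  (v8,v0,v1) [+-+] → (0.4292, -0.538164, 0)–(0.4292, 0, 0)  len=0.5382
  (v8,v1,v2) [++-] → (0.4292, 0, 1.2991)–(0.4292, -0.538164, 1.05703)  len=0.5901

Chained into 1 loop(s):
  loop 1: 8 segments, perimeter = 7.3220
Total perimeter = 7.322


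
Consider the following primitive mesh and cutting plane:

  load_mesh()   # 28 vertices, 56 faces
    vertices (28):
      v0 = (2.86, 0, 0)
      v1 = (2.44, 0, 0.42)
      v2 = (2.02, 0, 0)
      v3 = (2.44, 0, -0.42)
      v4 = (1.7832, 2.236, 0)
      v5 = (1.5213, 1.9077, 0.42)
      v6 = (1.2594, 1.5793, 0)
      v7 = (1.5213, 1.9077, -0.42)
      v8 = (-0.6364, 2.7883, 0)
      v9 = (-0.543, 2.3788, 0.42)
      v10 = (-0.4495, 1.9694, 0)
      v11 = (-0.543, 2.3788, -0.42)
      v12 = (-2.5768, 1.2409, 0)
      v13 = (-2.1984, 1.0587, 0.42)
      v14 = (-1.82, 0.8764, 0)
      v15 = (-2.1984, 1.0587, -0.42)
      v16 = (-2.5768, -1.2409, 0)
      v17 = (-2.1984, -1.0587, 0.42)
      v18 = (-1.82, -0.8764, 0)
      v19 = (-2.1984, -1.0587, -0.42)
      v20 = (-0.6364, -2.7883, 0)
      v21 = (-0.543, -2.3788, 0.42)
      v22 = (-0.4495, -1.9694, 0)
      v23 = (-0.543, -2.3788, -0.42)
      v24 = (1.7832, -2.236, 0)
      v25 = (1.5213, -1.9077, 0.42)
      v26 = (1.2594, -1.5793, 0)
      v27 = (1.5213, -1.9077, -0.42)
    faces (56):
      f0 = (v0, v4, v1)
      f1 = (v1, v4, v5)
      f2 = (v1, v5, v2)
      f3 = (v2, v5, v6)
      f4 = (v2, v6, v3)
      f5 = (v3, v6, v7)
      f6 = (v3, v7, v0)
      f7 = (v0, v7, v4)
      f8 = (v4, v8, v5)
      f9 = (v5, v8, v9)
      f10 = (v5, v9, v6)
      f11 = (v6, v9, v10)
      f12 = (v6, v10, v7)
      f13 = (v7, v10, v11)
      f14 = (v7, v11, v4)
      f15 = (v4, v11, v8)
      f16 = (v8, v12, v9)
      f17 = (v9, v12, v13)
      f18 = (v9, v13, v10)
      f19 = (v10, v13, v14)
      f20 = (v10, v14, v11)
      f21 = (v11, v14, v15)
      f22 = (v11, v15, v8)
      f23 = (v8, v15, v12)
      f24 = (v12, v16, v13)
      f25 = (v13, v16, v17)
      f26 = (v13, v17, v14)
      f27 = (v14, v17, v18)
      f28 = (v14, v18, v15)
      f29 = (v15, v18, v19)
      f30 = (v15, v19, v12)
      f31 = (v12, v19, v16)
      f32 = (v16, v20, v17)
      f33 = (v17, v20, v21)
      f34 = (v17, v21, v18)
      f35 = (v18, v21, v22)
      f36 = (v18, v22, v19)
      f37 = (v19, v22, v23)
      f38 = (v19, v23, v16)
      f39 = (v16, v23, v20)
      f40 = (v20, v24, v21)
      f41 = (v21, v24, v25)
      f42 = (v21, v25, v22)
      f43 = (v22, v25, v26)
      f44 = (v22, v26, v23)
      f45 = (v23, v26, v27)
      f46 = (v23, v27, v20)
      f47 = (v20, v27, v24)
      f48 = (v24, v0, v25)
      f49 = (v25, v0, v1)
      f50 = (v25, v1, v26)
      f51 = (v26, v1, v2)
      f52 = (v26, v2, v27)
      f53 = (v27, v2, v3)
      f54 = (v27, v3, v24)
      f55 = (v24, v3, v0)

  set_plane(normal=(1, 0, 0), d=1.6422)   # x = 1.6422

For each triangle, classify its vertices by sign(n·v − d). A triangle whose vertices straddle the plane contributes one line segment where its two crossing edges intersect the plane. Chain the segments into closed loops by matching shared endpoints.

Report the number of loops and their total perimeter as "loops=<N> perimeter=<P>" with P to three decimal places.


Straddling triangles (20 of 56):
  (v1,v4,v5) [++-] → (1.6422, 2.05925, 0.226117)–(1.6422, 1.65665, 0.42)  len=0.4469
  (v1,v5,v2) [+-+] → (1.6422, 1.65665, 0.42)–(1.6422, 1.44522, 0.318179)  len=0.2347
  (v2,v5,v6) [+--] → (1.6422, 1.44522, 0.318179)–(1.6422, 0.784459, 0)  len=0.7334
  (v2,v6,v3) [+-+] → (1.6422, 0.784459, 0)–(1.6422, 1.06722, -0.136182)  len=0.3139
  (v3,v6,v7) [+--] → (1.6422, 1.06722, -0.136182)–(1.6422, 1.65665, -0.42)  len=0.6542
  (v3,v7,v0) [+-+] → (1.6422, 1.65665, -0.42)–(1.6422, 1.73541, -0.382069)  len=0.0874
  (v0,v7,v4) [+-+] → (1.6422, 1.73541, -0.382069)–(1.6422, 2.05925, -0.226117)  len=0.3594
  (v4,v8,v5) [+--] → (1.6422, 2.26818, 0)–(1.6422, 2.05925, 0.226117)  len=0.3079
  (v7,v11,v4) [--+] → (1.6422, 2.24466, -0.0254578)–(1.6422, 2.05925, -0.226117)  len=0.2732
  (v4,v11,v8) [+--] → (1.6422, 2.24466, -0.0254578)–(1.6422, 2.26818, 0)  len=0.0347
  (v20,v24,v21) [-+-] → (1.6422, -2.26818, 0)–(1.6422, -2.24466, 0.0254578)  len=0.0347
  (v21,v24,v25) [-+-] → (1.6422, -2.24466, 0.0254578)–(1.6422, -2.05925, 0.226117)  len=0.2732
  (v20,v27,v24) [--+] → (1.6422, -2.05925, -0.226117)–(1.6422, -2.26818, 0)  len=0.3079
  (v24,v0,v25) [++-] → (1.6422, -1.73541, 0.382069)–(1.6422, -2.05925, 0.226117)  len=0.3594
  (v25,v0,v1) [-++] → (1.6422, -1.73541, 0.382069)–(1.6422, -1.65665, 0.42)  len=0.0874
  (v25,v1,v26) [-+-] → (1.6422, -1.65665, 0.42)–(1.6422, -1.06722, 0.136182)  len=0.6542
  (v26,v1,v2) [-++] → (1.6422, -1.06722, 0.136182)–(1.6422, -0.784459, 0)  len=0.3139
  (v26,v2,v27) [-+-] → (1.6422, -0.784459, 0)–(1.6422, -1.44522, -0.318179)  len=0.7334
  (v27,v2,v3) [-++] → (1.6422, -1.44522, -0.318179)–(1.6422, -1.65665, -0.42)  len=0.2347
  (v27,v3,v24) [-++] → (1.6422, -1.65665, -0.42)–(1.6422, -2.05925, -0.226117)  len=0.4469

Chained into 2 loop(s):
  loop 1: 10 segments, perimeter = 3.4455
  loop 2: 10 segments, perimeter = 3.4455
Total perimeter = 6.891

loops=2 perimeter=6.891


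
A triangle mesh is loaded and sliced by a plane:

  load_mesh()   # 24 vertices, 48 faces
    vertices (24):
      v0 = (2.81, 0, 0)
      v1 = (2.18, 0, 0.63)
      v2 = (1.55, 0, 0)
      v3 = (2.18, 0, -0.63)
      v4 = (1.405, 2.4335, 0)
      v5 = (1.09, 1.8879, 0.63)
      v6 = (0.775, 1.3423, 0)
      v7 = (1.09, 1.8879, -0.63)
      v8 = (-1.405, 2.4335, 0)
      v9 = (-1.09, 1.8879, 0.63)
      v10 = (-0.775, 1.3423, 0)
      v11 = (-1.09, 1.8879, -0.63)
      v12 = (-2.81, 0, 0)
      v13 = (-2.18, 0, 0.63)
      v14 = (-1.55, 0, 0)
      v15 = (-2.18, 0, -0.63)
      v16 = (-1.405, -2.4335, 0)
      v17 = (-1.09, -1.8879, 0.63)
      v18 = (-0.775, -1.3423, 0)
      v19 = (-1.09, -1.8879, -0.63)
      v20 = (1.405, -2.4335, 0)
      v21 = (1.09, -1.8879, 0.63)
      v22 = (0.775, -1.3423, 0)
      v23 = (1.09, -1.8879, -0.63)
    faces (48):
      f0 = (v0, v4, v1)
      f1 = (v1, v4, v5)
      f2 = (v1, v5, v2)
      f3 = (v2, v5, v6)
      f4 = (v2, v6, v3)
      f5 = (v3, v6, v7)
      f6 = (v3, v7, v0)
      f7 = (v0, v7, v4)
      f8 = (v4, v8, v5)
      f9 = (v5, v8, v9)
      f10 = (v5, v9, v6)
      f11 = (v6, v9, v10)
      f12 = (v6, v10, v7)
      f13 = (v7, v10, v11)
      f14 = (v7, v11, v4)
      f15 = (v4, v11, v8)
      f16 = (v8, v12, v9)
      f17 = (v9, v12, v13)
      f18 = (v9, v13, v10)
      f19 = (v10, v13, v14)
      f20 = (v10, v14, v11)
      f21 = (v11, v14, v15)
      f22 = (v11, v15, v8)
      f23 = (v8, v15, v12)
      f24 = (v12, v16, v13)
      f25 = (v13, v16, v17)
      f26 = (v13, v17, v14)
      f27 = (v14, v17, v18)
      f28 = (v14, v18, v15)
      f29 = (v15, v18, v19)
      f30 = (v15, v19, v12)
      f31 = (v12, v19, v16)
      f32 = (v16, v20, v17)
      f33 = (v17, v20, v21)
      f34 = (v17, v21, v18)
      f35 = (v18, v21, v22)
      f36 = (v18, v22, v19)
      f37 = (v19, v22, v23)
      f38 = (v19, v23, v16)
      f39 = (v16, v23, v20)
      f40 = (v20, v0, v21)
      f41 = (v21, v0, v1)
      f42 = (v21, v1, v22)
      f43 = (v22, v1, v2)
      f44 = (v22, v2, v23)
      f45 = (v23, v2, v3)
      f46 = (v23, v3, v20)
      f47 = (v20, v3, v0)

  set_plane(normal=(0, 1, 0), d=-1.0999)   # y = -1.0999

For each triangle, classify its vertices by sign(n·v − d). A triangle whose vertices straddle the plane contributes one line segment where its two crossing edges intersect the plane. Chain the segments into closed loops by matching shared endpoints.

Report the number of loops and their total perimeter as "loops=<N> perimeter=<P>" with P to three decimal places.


Straddling triangles (16 of 48):
  (v12,v16,v13) [+-+] → (-2.17496, -1.0999, 0)–(-1.82971, -1.0999, 0.345251)  len=0.4883
  (v13,v16,v17) [+--] → (-1.82971, -1.0999, 0.345251)–(-1.54496, -1.0999, 0.63)  len=0.4027
  (v13,v17,v14) [+-+] → (-1.54496, -1.0999, 0.63)–(-1.282, -1.0999, 0.367041)  len=0.3719
  (v14,v17,v18) [+--] → (-1.282, -1.0999, 0.367041)–(-0.914954, -1.0999, 0)  len=0.5191
  (v14,v18,v15) [+-+] → (-0.914954, -1.0999, 0)–(-1.02872, -1.0999, -0.113769)  len=0.1609
  (v15,v18,v19) [+--] → (-1.02872, -1.0999, -0.113769)–(-1.54496, -1.0999, -0.63)  len=0.7301
  (v15,v19,v12) [+-+] → (-1.54496, -1.0999, -0.63)–(-1.80792, -1.0999, -0.367041)  len=0.3719
  (v12,v19,v16) [+--] → (-1.80792, -1.0999, -0.367041)–(-2.17496, -1.0999, 0)  len=0.5191
  (v20,v0,v21) [-+-] → (2.17496, -1.0999, 0)–(1.80792, -1.0999, 0.367041)  len=0.5191
  (v21,v0,v1) [-++] → (1.80792, -1.0999, 0.367041)–(1.54496, -1.0999, 0.63)  len=0.3719
  (v21,v1,v22) [-+-] → (1.54496, -1.0999, 0.63)–(1.02872, -1.0999, 0.113769)  len=0.7301
  (v22,v1,v2) [-++] → (1.02872, -1.0999, 0.113769)–(0.914954, -1.0999, 0)  len=0.1609
  (v22,v2,v23) [-+-] → (0.914954, -1.0999, 0)–(1.282, -1.0999, -0.367041)  len=0.5191
  (v23,v2,v3) [-++] → (1.282, -1.0999, -0.367041)–(1.54496, -1.0999, -0.63)  len=0.3719
  (v23,v3,v20) [-+-] → (1.54496, -1.0999, -0.63)–(1.82971, -1.0999, -0.345251)  len=0.4027
  (v20,v3,v0) [-++] → (1.82971, -1.0999, -0.345251)–(2.17496, -1.0999, 0)  len=0.4883

Chained into 2 loop(s):
  loop 1: 8 segments, perimeter = 3.5638
  loop 2: 8 segments, perimeter = 3.5638
Total perimeter = 7.128

loops=2 perimeter=7.128


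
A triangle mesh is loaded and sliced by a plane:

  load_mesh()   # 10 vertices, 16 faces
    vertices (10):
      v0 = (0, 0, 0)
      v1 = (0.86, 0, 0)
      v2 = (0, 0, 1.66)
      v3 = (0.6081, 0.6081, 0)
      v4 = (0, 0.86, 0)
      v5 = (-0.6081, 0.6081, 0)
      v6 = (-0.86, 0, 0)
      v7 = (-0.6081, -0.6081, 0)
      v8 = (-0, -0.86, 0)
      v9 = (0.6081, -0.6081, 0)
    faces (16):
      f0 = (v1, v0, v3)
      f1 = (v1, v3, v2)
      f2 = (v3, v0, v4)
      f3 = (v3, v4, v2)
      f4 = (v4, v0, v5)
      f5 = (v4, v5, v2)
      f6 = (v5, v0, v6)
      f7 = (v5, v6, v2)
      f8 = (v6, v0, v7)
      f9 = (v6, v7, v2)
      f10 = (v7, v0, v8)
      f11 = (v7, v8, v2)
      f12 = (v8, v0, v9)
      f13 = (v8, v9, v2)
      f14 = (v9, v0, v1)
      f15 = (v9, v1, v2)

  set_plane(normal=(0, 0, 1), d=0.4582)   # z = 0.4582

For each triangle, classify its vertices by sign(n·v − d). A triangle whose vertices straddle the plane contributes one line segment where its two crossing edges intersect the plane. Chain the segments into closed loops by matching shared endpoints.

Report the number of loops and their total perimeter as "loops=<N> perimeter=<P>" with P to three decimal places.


loops=1 perimeter=3.812

Straddling triangles (8 of 16):
  (v1,v3,v2) [--+] → (0.44025, 0.44025, 0.4582)–(0.622619, 0, 0.4582)  len=0.4765
  (v3,v4,v2) [--+] → (0, 0.622619, 0.4582)–(0.44025, 0.44025, 0.4582)  len=0.4765
  (v4,v5,v2) [--+] → (-0.44025, 0.44025, 0.4582)–(0, 0.622619, 0.4582)  len=0.4765
  (v5,v6,v2) [--+] → (-0.622619, 0, 0.4582)–(-0.44025, 0.44025, 0.4582)  len=0.4765
  (v6,v7,v2) [--+] → (-0.44025, -0.44025, 0.4582)–(-0.622619, 0, 0.4582)  len=0.4765
  (v7,v8,v2) [--+] → (0, -0.622619, 0.4582)–(-0.44025, -0.44025, 0.4582)  len=0.4765
  (v8,v9,v2) [--+] → (0.44025, -0.44025, 0.4582)–(0, -0.622619, 0.4582)  len=0.4765
  (v9,v1,v2) [--+] → (0.622619, 0, 0.4582)–(0.44025, -0.44025, 0.4582)  len=0.4765

Chained into 1 loop(s):
  loop 1: 8 segments, perimeter = 3.8122
Total perimeter = 3.812


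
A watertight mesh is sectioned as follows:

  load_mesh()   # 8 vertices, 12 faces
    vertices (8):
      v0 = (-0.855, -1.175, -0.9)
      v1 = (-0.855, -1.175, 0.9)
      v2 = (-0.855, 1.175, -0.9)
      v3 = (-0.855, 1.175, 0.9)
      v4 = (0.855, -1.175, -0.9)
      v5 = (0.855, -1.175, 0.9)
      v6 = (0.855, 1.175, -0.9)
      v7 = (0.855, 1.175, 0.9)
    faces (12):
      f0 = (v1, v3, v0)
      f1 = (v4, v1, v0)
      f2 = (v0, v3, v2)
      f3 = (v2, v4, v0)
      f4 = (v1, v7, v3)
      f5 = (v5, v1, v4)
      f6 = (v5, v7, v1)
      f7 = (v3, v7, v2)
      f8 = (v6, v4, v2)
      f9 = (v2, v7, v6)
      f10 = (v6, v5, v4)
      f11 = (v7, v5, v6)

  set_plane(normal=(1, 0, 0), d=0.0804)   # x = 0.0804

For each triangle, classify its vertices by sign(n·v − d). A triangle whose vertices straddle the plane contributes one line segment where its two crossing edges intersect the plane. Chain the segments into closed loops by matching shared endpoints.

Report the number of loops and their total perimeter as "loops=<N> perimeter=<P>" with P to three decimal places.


loops=1 perimeter=8.300

Straddling triangles (8 of 12):
  (v4,v1,v0) [+--] → (0.0804, -1.175, -0.0846316)–(0.0804, -1.175, -0.9)  len=0.8154
  (v2,v4,v0) [-+-] → (0.0804, -0.110491, -0.9)–(0.0804, -1.175, -0.9)  len=1.0645
  (v1,v7,v3) [-+-] → (0.0804, 0.110491, 0.9)–(0.0804, 1.175, 0.9)  len=1.0645
  (v5,v1,v4) [+-+] → (0.0804, -1.175, 0.9)–(0.0804, -1.175, -0.0846316)  len=0.9846
  (v5,v7,v1) [++-] → (0.0804, 0.110491, 0.9)–(0.0804, -1.175, 0.9)  len=1.2855
  (v3,v7,v2) [-+-] → (0.0804, 1.175, 0.9)–(0.0804, 1.175, 0.0846316)  len=0.8154
  (v6,v4,v2) [++-] → (0.0804, -0.110491, -0.9)–(0.0804, 1.175, -0.9)  len=1.2855
  (v2,v7,v6) [-++] → (0.0804, 1.175, 0.0846316)–(0.0804, 1.175, -0.9)  len=0.9846

Chained into 1 loop(s):
  loop 1: 8 segments, perimeter = 8.3000
Total perimeter = 8.300
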